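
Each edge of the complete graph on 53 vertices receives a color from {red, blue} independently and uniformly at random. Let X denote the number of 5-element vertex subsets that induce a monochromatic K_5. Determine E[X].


Let X = Σ_S X_S over the C(53, 5) = 2869685 subsets S of size 5, where X_S = 1 if the K_5 on S is monochromatic.
For a fixed S, the K_5 on S has C(5, 2) = 10 edges. P[all 10 edges red] = (1/2)^10, and likewise for blue, so P[monochromatic] = 2·(1/2)^10 = 2^{1 − 10} = 1/512.
By linearity: E[X] = C(53, 5) · 2^{1 − 10} = 2869685 · 1/512 = 2869685/512.
Numerically: E[X] ≈ 5604.854.

E[X] = C(53,5)·2^(1−C(5,2)) = 2869685/512 ≈ 5604.854.


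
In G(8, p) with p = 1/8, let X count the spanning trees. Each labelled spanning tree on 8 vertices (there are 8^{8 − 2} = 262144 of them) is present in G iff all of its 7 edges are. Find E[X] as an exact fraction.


K_8 has 8^{8 − 2} = 262144 labelled spanning trees.
For each such spanning tree H, let X_H = 1 if all 7 edges of H are present in G. Then P[X_H = 1] = p^{7} = (1/8)^{7} = 1/2097152.
By linearity of expectation: E[X] = Σ_H E[X_H] = 262144 · p^{7} = 262144 · 1/2097152 = 1/8.
Numerically: E[X] ≈ 0.125.

E[X] = 262144 · (1/8)^{7} = 1/8 ≈ 0.125.


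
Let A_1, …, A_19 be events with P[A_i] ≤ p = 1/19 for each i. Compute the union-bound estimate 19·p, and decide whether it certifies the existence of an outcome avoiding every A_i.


Union bound: P[∪_{i=1}^{19} A_i] ≤ Σ_i P[A_i] ≤ 19·p = 19·(1/19) = 1.
Numerically: 1 ≈ 1.0000000.
Is 1 < 1? NO.
Since the bound 1 is ≥ 1, the union bound is uninformative here; it does NOT by itself certify existence.

19·p = 1 ≈ 1.0000000; existence NOT certified by the union bound.


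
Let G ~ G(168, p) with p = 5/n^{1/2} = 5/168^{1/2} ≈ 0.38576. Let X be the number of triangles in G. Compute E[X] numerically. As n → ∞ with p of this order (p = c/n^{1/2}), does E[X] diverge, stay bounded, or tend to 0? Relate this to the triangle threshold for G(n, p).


Number of potential triangles: C(168, 3) = 776216.
Each occurs with probability p³ ≈ (0.38576)³ ≈ 5.7404520e-02.
By linearity: E[X] = C(168, 3)·p³ ≈ 776216 · 5.7404520e-02 ≈ 44558.30695.
Since α = 1/2 < 1, p = c/n^{1/2} ≫ 1/n is above the triangle threshold p ~ 1/n. Asymptotically E[X] ~ (c³/6)·n^{3(1−α)} = (5³/6)·n^{1.5} → ∞; triangles are abundant w.h.p.

E[X] ≈ 44558.30695; in regime p = Θ(1/n^{1/2}) E[X] diverges (above the triangle threshold p ~ 1/n).


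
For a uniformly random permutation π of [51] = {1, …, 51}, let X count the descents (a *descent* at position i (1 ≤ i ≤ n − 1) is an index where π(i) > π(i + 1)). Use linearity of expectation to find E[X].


Write X = Σ X_I over i = 1, …, 50, with X_I the indicator of one descent.
There are 50 indicators.
For each fixed i, the pair (π(i), π(i+1)) is a uniformly random ordered pair of distinct values from {1, …, 51}; by symmetry P[π(i) > π(i+1)] = 1/2.
By linearity: E[X] = 50 · (1/2) = (51 − 1) · (1/2) = 25 ≈ 25.000000.

E[X] = 25 = 25.000000.


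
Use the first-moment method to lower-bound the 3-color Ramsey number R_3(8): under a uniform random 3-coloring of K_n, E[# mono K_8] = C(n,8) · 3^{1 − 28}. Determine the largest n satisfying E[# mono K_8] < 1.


We need C(n, 8) · 3^{1 − 28} < 1, i.e. C(n, 8) < 3^{28 − 1} = 7625597484987.
Check values of n near the boundary:
  n = 151: C(151, 8) = 5551321138650; 5551321138650 < 7625597484987? YES
  n = 152: C(152, 8) = 5859727868575; 5859727868575 < 7625597484987? YES
  n = 153: C(153, 8) = 6183023199255; 6183023199255 < 7625597484987? YES
  n = 154: C(154, 8) = 6521818990995; 6521818990995 < 7625597484987? YES
  n = 155: C(155, 8) = 6876747915675; 6876747915675 < 7625597484987? YES
  n = 156: C(156, 8) = 7248464019225; 7248464019225 < 7625597484987? YES
  n = 157: C(157, 8) = 7637643295425; 7637643295425 < 7625597484987? NO
  n = 158: C(158, 8) = 8044984271181; 8044984271181 < 7625597484987? NO
  n = 159: C(159, 8) = 8471208603429; 8471208603429 < 7625597484987? NO
The largest n with C(n, 8) < 7625597484987 is n = 156 (where E[X] = 805384891025/847288609443 ≈ 0.951). Hence R_3(8) > 156, i.e. R_3(8) ≥ 157.

Largest n = 156; hence R_3(8) > 156.


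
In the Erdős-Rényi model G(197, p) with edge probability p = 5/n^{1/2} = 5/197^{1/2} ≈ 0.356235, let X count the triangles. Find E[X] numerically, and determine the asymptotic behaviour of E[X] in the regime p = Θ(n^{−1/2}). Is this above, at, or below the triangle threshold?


Number of potential triangles: C(197, 3) = 1254890.
Each occurs with probability p³ ≈ (0.356235)³ ≈ 4.52075190e-02.
By linearity: E[X] = C(197, 3)·p³ ≈ 1254890 · 4.52075190e-02 ≈ 56730.463553.
Since α = 1/2 < 1, p = c/n^{1/2} ≫ 1/n is above the triangle threshold p ~ 1/n. Asymptotically E[X] ~ (c³/6)·n^{3(1−α)} = (5³/6)·n^{1.5} → ∞; triangles are abundant w.h.p.

E[X] ≈ 56730.463553; in regime p = Θ(1/n^{1/2}) E[X] diverges (above the triangle threshold p ~ 1/n).


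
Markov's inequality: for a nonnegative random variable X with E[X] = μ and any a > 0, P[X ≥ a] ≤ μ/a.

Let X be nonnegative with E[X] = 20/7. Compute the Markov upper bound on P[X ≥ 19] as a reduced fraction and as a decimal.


μ = E[X] = 20/7, a = 19.
Markov: P[X ≥ 19] ≤ μ/a = (20/7)/19 = 20/133.
Numerically: ≈ 0.15038.
(Since a = 19 > μ = 2.85714, the bound 20/133 is < 1 and informative.)

P[X ≥ 19] ≤ 20/133 ≈ 0.15038.


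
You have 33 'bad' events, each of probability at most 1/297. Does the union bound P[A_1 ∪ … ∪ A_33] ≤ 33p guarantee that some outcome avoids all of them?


Union bound: P[∪_{i=1}^{33} A_i] ≤ Σ_i P[A_i] ≤ 33·p = 33·(1/297) = 1/9.
Numerically: 1/9 ≈ 0.11111.
Is 1/9 < 1? YES.
Since P[∪ A_i] ≤ 1/9 < 1, the complement has P[∩ A_i^c] ≥ 1 − 1/9 = 8/9 > 0, so some outcome avoids every A_i.

33·p = 1/9 ≈ 0.11111; existence CERTIFIED by the union bound.


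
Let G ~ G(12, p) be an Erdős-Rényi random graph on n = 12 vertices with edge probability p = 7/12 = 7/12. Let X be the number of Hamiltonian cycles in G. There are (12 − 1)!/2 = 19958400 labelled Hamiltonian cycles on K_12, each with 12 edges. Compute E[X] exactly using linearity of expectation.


K_12 has (12 − 1)!/2 = 19958400 labelled Hamiltonian cycles.
For each such Hamiltonian cycle H, let X_H = 1 if all 12 edges of H are present in G. Then P[X_H = 1] = p^{12} = (7/12)^{12} = 13841287201/8916100448256.
Summing the indicators: E[X] = Σ_H E[X_H] = 19958400 · p^{12} = 19958400 · 13841287201/8916100448256 = 26644477861925/859963392.
Numerically: E[X] ≈ 30983.3.

E[X] = 19958400 · (7/12)^{12} = 26644477861925/859963392 ≈ 30983.3.


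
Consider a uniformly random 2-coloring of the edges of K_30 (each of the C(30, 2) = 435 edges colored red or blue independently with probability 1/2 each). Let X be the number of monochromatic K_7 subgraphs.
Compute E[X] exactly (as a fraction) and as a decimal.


Let X = Σ_S X_S over the C(30, 7) = 2035800 subsets S of size 7, where X_S = 1 if the K_7 on S is monochromatic.
For a fixed S, the K_7 on S has C(7, 2) = 21 edges. P[all 21 edges red] = (1/2)^21, and likewise for blue, so P[monochromatic] = 2·(1/2)^21 = 2^{1 − 21} = 1/1048576.
Summing: E[X] = C(30, 7) · 2^{1 − 21} = 2035800 · 1/1048576 = 254475/131072.
Numerically: E[X] ≈ 1.941.

E[X] = C(30,7)·2^(1−C(7,2)) = 254475/131072 ≈ 1.941.


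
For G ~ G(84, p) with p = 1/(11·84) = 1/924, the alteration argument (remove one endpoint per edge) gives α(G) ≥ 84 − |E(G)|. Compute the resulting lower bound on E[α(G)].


E[|E(G)|] = C(84, 2)·p = 3486 · (1/924) = 83/22.
E[α(G)] ≥ n − E[|E(G)|] = 84 − 83/22 = 1765/22.
Numerically: ≈ 80.22727.
(This is only a lower bound; the true E[α(G)] may be larger.)

E[α(G)] ≥ 1765/22 ≈ 80.22727.


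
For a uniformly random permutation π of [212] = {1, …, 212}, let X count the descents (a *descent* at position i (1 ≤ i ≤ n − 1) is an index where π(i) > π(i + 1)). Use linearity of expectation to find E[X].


Write X = Σ X_I over i = 1, …, 211, with X_I the indicator of one descent.
There are 211 indicators.
For each fixed i, the pair (π(i), π(i+1)) is a uniformly random ordered pair of distinct values from {1, …, 212}; by symmetry P[π(i) > π(i+1)] = 1/2.
By linearity: E[X] = 211 · (1/2) = (212 − 1) · (1/2) = 211/2 ≈ 105.50000.

E[X] = 211/2 = 105.50000.


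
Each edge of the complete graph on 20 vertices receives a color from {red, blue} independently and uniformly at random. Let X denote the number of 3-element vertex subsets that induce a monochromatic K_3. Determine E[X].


Let X = Σ_S X_S over the C(20, 3) = 1140 subsets S of size 3, where X_S = 1 if the K_3 on S is monochromatic.
For a fixed S, the K_3 on S has C(3, 2) = 3 edges. P[all 3 edges red] = (1/2)^3, and likewise for blue, so P[monochromatic] = 2·(1/2)^3 = 2^{1 − 3} = 1/4.
By linearity of expectation: E[X] = C(20, 3) · 2^{1 − 3} = 1140 · 1/4 = 285.
Numerically: E[X] ≈ 285.000000.

E[X] = C(20,3)·2^(1−C(3,2)) = 285 ≈ 285.000000.


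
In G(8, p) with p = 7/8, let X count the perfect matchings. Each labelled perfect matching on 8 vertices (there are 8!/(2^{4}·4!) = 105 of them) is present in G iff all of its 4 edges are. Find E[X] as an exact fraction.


K_8 has 8!/(2^{4}·4!) = 105 labelled perfect matchings.
For each such perfect matching H, let X_H = 1 if all 4 edges of H are present in G. Then P[X_H = 1] = p^{4} = (7/8)^{4} = 2401/4096.
By linearity: E[X] = Σ_H E[X_H] = 105 · p^{4} = 105 · 2401/4096 = 252105/4096.
Numerically: E[X] ≈ 61.5.

E[X] = 105 · (7/8)^{4} = 252105/4096 ≈ 61.5.


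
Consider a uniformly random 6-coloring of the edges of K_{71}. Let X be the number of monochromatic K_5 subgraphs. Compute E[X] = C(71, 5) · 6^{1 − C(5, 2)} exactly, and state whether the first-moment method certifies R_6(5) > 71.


E[X] = C(71, 5) · 6^{1 − 10} = 13019909 · 6^{−9} = 13019909/10077696.
As a reduced fraction: E[X] = 13019909/10077696 ≈ 1.2919529.
Is E[X] < 1? NO.
Since E[X] ≥ 1, the first-moment bound is inconclusive at n = 71; it does NOT by itself certify R_6(5) > 71.

E[X] = 13019909/10077696 ≈ 1.2919529; E[X] ≥ 1; first-moment method inconclusive here.


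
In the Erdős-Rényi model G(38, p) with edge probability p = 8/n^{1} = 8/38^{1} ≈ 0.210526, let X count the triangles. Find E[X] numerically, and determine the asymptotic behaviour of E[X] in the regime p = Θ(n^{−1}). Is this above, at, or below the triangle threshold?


Number of potential triangles: C(38, 3) = 8436.
Each occurs with probability p³ ≈ (0.210526)³ ≈ 9.33080624e-03.
By linearity: E[X] = C(38, 3)·p³ ≈ 8436 · 9.33080624e-03 ≈ 78.714681.
Here α = 1, so p = 8/n is exactly at the triangle threshold p ~ 1/n. Asymptotically E[X] → c³/6 = 8³/6 = 256/3 ≈ 85.333333, a bounded constant. In this regime the triangle count is asymptotically Poisson(c³/6).

E[X] ≈ 78.714681; in regime p = Θ(1/n^{1}) E[X] stays bounded (at the triangle threshold p ~ 1/n).


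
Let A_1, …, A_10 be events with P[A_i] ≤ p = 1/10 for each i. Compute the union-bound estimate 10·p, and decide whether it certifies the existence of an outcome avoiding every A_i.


Union bound: P[∪_{i=1}^{10} A_i] ≤ Σ_i P[A_i] ≤ 10·p = 10·(1/10) = 1.
Numerically: 1 ≈ 1.00000.
Is 1 < 1? NO.
Since the bound 1 is ≥ 1, the union bound is uninformative here; it does NOT by itself certify existence.

10·p = 1 ≈ 1.00000; existence NOT certified by the union bound.


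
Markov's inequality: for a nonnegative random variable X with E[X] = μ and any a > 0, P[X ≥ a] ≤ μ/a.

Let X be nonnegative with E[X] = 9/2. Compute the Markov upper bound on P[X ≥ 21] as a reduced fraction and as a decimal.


μ = E[X] = 9/2, a = 21.
Markov: P[X ≥ 21] ≤ μ/a = (9/2)/21 = 3/14.
Numerically: ≈ 0.2143.
(Since a = 21 > μ = 4.5000, the bound 3/14 is < 1 and informative.)

P[X ≥ 21] ≤ 3/14 ≈ 0.2143.


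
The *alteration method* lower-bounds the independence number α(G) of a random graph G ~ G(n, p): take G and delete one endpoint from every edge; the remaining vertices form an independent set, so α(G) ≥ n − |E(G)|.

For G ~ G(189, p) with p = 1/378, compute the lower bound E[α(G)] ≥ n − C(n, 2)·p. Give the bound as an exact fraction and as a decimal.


E[|E(G)|] = C(189, 2)·p = 17766 · (1/378) = 47.
E[α(G)] ≥ n − E[|E(G)|] = 189 − 47 = 142.
Numerically: ≈ 142.0000.
(This is only a lower bound; the true E[α(G)] may be larger.)

E[α(G)] ≥ 142 ≈ 142.0000.


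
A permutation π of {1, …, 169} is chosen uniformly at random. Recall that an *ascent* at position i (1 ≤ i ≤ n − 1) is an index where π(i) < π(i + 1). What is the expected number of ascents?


Write X = Σ X_I over i = 1, …, 168, with X_I the indicator of one ascent.
There are 168 indicators.
For each fixed i, the pair (π(i), π(i+1)) is a uniformly random ordered pair of distinct values from {1, …, 169}; by symmetry P[π(i) < π(i+1)] = 1/2.
By linearity: E[X] = 168 · (1/2) = (169 − 1) · (1/2) = 84 ≈ 84.000.

E[X] = 84 = 84.000.


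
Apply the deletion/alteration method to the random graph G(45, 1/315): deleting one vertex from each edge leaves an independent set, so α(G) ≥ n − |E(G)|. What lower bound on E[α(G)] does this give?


E[|E(G)|] = C(45, 2)·p = 990 · (1/315) = 22/7.
E[α(G)] ≥ n − E[|E(G)|] = 45 − 22/7 = 293/7.
Numerically: ≈ 41.857.
(This is only a lower bound; the true E[α(G)] may be larger.)

E[α(G)] ≥ 293/7 ≈ 41.857.


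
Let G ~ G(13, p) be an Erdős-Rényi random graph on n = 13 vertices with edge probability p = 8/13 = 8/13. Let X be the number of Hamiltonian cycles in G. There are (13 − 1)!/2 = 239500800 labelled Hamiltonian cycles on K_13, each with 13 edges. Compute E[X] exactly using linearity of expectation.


K_13 has (13 − 1)!/2 = 239500800 labelled Hamiltonian cycles.
For each such Hamiltonian cycle H, let X_H = 1 if all 13 edges of H are present in G. Then P[X_H = 1] = p^{13} = (8/13)^{13} = 549755813888/302875106592253.
By linearity of expectation: E[X] = Σ_H E[X_H] = 239500800 · p^{13} = 239500800 · 549755813888/302875106592253 = 131666957230827110400/302875106592253.
Numerically: E[X] ≈ 4.347e+05.

E[X] = 239500800 · (8/13)^{13} = 131666957230827110400/302875106592253 ≈ 4.347e+05.


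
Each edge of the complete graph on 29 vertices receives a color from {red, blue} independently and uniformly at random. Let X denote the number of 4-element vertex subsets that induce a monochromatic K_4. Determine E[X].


Let X = Σ_S X_S over the C(29, 4) = 23751 subsets S of size 4, where X_S = 1 if the K_4 on S is monochromatic.
For a fixed S, the K_4 on S has C(4, 2) = 6 edges. P[all 6 edges red] = (1/2)^6, and likewise for blue, so P[monochromatic] = 2·(1/2)^6 = 2^{1 − 6} = 1/32.
By linearity of expectation: E[X] = C(29, 4) · 2^{1 − 6} = 23751 · 1/32 = 23751/32.
Numerically: E[X] ≈ 742.219.

E[X] = C(29,4)·2^(1−C(4,2)) = 23751/32 ≈ 742.219.


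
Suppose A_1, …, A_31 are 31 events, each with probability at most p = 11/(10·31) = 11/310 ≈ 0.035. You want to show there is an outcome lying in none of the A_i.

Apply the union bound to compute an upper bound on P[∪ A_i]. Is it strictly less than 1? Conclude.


Union bound: P[∪_{i=1}^{31} A_i] ≤ Σ_i P[A_i] ≤ 31·p = 31·(11/310) = 11/10.
Numerically: 11/10 ≈ 1.100.
Is 11/10 < 1? NO.
Since the bound 11/10 is ≥ 1, the union bound is uninformative here; it does NOT by itself certify existence.

31·p = 11/10 ≈ 1.100; existence NOT certified by the union bound.


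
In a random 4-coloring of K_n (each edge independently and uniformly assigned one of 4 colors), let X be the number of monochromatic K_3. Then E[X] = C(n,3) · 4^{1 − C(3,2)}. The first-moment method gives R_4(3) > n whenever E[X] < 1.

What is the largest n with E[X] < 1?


We need C(n, 3) · 4^{1 − 3} < 1, i.e. C(n, 3) < 4^{3 − 1} = 16.
Check values of n near the boundary:
  n = 3: C(3, 3) = 1; 1 < 16? YES
  n = 4: C(4, 3) = 4; 4 < 16? YES
  n = 5: C(5, 3) = 10; 10 < 16? YES
  n = 6: C(6, 3) = 20; 20 < 16? NO
The largest n with C(n, 3) < 16 is n = 5 (where E[X] = 5/8 ≈ 0.6250000). Hence R_4(3) > 5, i.e. R_4(3) ≥ 6.

Largest n = 5; hence R_4(3) > 5.


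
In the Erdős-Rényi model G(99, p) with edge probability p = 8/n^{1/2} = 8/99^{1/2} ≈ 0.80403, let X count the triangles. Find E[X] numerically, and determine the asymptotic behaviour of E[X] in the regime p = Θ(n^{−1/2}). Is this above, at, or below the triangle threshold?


Number of potential triangles: C(99, 3) = 156849.
Each occurs with probability p³ ≈ (0.80403)³ ≈ 5.19777133e-01.
By linearity: E[X] = C(99, 3)·p³ ≈ 156849 · 5.19777133e-01 ≈ 81526.523493.
Since α = 1/2 < 1, p = c/n^{1/2} ≫ 1/n is above the triangle threshold p ~ 1/n. Asymptotically E[X] ~ (c³/6)·n^{3(1−α)} = (8³/6)·n^{1.5} → ∞; triangles are abundant w.h.p.

E[X] ≈ 81526.523493; in regime p = Θ(1/n^{1/2}) E[X] diverges (above the triangle threshold p ~ 1/n).


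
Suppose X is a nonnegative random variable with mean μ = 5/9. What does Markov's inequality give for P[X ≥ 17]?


μ = E[X] = 5/9, a = 17.
Markov: P[X ≥ 17] ≤ μ/a = (5/9)/17 = 5/153.
Numerically: ≈ 0.0327.
(Since a = 17 > μ = 0.5556, the bound 5/153 is < 1 and informative.)

P[X ≥ 17] ≤ 5/153 ≈ 0.0327.


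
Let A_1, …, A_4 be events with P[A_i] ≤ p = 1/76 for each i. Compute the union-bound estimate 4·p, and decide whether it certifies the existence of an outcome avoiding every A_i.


Union bound: P[∪_{i=1}^{4} A_i] ≤ Σ_i P[A_i] ≤ 4·p = 4·(1/76) = 1/19.
Numerically: 1/19 ≈ 0.053.
Is 1/19 < 1? YES.
Since P[∪ A_i] ≤ 1/19 < 1, the complement has P[∩ A_i^c] ≥ 1 − 1/19 = 18/19 > 0, so some outcome avoids every A_i.

4·p = 1/19 ≈ 0.053; existence CERTIFIED by the union bound.


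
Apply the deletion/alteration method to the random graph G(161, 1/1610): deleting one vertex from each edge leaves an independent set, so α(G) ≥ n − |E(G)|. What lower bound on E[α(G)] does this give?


E[|E(G)|] = C(161, 2)·p = 12880 · (1/1610) = 8.
E[α(G)] ≥ n − E[|E(G)|] = 161 − 8 = 153.
Numerically: ≈ 153.000.
(This is only a lower bound; the true E[α(G)] may be larger.)

E[α(G)] ≥ 153 ≈ 153.000.


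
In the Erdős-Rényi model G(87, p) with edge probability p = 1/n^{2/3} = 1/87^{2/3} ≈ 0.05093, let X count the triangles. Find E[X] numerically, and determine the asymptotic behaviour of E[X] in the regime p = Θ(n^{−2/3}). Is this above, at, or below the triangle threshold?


Number of potential triangles: C(87, 3) = 105995.
Each occurs with probability p³ ≈ (0.05093)³ ≈ 1.321178e-04.
By linearity: E[X] = C(87, 3)·p³ ≈ 105995 · 1.321178e-04 ≈ 14.0038.
Since α = 2/3 < 1, p = c/n^{2/3} ≫ 1/n is above the triangle threshold p ~ 1/n. Asymptotically E[X] ~ (c³/6)·n^{3(1−α)} = (1³/6)·n^{1} → ∞; triangles are abundant w.h.p.

E[X] ≈ 14.0038; in regime p = Θ(1/n^{2/3}) E[X] diverges (above the triangle threshold p ~ 1/n).


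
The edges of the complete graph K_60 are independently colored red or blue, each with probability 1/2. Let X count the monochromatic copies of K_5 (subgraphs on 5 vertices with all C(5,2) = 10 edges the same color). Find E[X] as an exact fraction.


Let X = Σ_S X_S over the C(60, 5) = 5461512 subsets S of size 5, where X_S = 1 if the K_5 on S is monochromatic.
For a fixed S, the K_5 on S has C(5, 2) = 10 edges. P[all 10 edges red] = (1/2)^10, and likewise for blue, so P[monochromatic] = 2·(1/2)^10 = 2^{1 − 10} = 1/512.
By linearity of expectation: E[X] = C(60, 5) · 2^{1 − 10} = 5461512 · 1/512 = 682689/64.
Numerically: E[X] ≈ 10667.01562.

E[X] = C(60,5)·2^(1−C(5,2)) = 682689/64 ≈ 10667.01562.


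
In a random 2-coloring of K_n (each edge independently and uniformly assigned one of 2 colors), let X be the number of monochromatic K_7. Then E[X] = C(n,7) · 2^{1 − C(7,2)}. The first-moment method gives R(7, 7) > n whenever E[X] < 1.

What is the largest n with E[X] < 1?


We need C(n, 7) · 2^{1 − 21} < 1, i.e. C(n, 7) < 2^{21 − 1} = 1048576.
Check values of n near the boundary:
  n = 24: C(24, 7) = 346104; 346104 < 1048576? YES
  n = 25: C(25, 7) = 480700; 480700 < 1048576? YES
  n = 26: C(26, 7) = 657800; 657800 < 1048576? YES
  n = 27: C(27, 7) = 888030; 888030 < 1048576? YES
  n = 28: C(28, 7) = 1184040; 1184040 < 1048576? NO
  n = 29: C(29, 7) = 1560780; 1560780 < 1048576? NO
The largest n with C(n, 7) < 1048576 is n = 27 (where E[X] = 444015/524288 ≈ 0.847). Hence R(7, 7) > 27, i.e. R(7, 7) ≥ 28.

Largest n = 27; hence R(7, 7) > 27.


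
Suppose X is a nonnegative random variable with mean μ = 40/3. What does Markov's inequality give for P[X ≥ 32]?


μ = E[X] = 40/3, a = 32.
Markov: P[X ≥ 32] ≤ μ/a = (40/3)/32 = 5/12.
Numerically: ≈ 0.4167.
(Since a = 32 > μ = 13.3333, the bound 5/12 is < 1 and informative.)

P[X ≥ 32] ≤ 5/12 ≈ 0.4167.


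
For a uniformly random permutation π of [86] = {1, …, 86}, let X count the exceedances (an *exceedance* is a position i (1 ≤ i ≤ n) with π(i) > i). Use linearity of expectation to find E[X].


Write X = Σ_{i=1}^{86} X_i, where X_i = 1_{π(i) > i}.
For each fixed i, π(i) is uniform over {1, …, 86} (marginal of a uniform permutation), so P[π(i) > i] = (n − i)/n. Summing: Σ_{i=1}^{86} (n − i)/n = (0 + 1 + … + 85)/86 = 86(86 − 1)/(2·86) = (86 − 1)/2.
Hence E[X] = Σ_{i=1}^{86} (86 − i)/86 = 85/2 ≈ 42.500.

E[X] = 85/2 = 42.500.


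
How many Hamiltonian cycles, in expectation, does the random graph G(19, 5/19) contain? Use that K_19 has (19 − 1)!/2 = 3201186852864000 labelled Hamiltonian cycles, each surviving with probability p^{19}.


K_19 has (19 − 1)!/2 = 3201186852864000 labelled Hamiltonian cycles.
For each such Hamiltonian cycle H, let X_H = 1 if all 19 edges of H are present in G. Then P[X_H = 1] = p^{19} = (5/19)^{19} = 19073486328125/1978419655660313589123979.
By linearity of expectation: E[X] = Σ_H E[X_H] = 3201186852864000 · p^{19} = 3201186852864000 · 19073486328125/1978419655660313589123979 = 61057793671875000000000000000/1978419655660313589123979.
Numerically: E[X] ≈ 3.086e+04.

E[X] = 3201186852864000 · (5/19)^{19} = 61057793671875000000000000000/1978419655660313589123979 ≈ 3.086e+04.


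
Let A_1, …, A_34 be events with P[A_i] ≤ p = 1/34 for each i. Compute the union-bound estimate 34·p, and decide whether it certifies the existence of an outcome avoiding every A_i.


Union bound: P[∪_{i=1}^{34} A_i] ≤ Σ_i P[A_i] ≤ 34·p = 34·(1/34) = 1.
Numerically: 1 ≈ 1.0000000.
Is 1 < 1? NO.
Since the bound 1 is ≥ 1, the union bound is uninformative here; it does NOT by itself certify existence.

34·p = 1 ≈ 1.0000000; existence NOT certified by the union bound.


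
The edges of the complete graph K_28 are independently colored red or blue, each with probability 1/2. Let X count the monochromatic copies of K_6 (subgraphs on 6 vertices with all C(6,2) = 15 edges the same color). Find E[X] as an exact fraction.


Let X = Σ_S X_S over the C(28, 6) = 376740 subsets S of size 6, where X_S = 1 if the K_6 on S is monochromatic.
For a fixed S, the K_6 on S has C(6, 2) = 15 edges. P[all 15 edges red] = (1/2)^15, and likewise for blue, so P[monochromatic] = 2·(1/2)^15 = 2^{1 − 15} = 1/16384.
By linearity of expectation: E[X] = C(28, 6) · 2^{1 − 15} = 376740 · 1/16384 = 94185/4096.
Numerically: E[X] ≈ 22.99438.

E[X] = C(28,6)·2^(1−C(6,2)) = 94185/4096 ≈ 22.99438.


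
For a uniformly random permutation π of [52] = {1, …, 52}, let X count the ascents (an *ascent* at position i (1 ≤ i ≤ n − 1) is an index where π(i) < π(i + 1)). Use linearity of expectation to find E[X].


Write X = Σ X_I over i = 1, …, 51, with X_I the indicator of one ascent.
There are 51 indicators.
For each fixed i, the pair (π(i), π(i+1)) is a uniformly random ordered pair of distinct values from {1, …, 52}; by symmetry P[π(i) < π(i+1)] = 1/2.
By linearity: E[X] = 51 · (1/2) = (52 − 1) · (1/2) = 51/2 ≈ 25.50000.

E[X] = 51/2 = 25.50000.


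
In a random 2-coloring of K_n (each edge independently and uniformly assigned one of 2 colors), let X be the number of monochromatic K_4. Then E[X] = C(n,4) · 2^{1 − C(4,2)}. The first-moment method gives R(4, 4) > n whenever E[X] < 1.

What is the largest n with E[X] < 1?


We need C(n, 4) · 2^{1 − 6} < 1, i.e. C(n, 4) < 2^{6 − 1} = 32.
Check values of n near the boundary:
  n = 5: C(5, 4) = 5; 5 < 32? YES
  n = 6: C(6, 4) = 15; 15 < 32? YES
  n = 7: C(7, 4) = 35; 35 < 32? NO
  n = 8: C(8, 4) = 70; 70 < 32? NO
The largest n with C(n, 4) < 32 is n = 6 (where E[X] = 15/32 ≈ 0.46875). Hence R(4, 4) > 6, i.e. R(4, 4) ≥ 7.

Largest n = 6; hence R(4, 4) > 6.


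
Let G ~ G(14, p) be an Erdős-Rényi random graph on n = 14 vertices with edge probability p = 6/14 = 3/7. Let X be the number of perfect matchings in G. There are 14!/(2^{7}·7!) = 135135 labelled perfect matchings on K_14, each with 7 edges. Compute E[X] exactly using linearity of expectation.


K_14 has 14!/(2^{7}·7!) = 135135 labelled perfect matchings.
For each such perfect matching H, let X_H = 1 if all 7 edges of H are present in G. Then P[X_H = 1] = p^{7} = (3/7)^{7} = 2187/823543.
By linearity: E[X] = Σ_H E[X_H] = 135135 · p^{7} = 135135 · 2187/823543 = 42220035/117649.
Numerically: E[X] ≈ 358.86.

E[X] = 135135 · (3/7)^{7} = 42220035/117649 ≈ 358.86.


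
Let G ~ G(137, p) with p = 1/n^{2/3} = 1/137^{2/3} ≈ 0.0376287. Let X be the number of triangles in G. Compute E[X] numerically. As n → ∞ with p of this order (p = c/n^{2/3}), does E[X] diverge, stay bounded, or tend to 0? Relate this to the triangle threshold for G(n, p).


Number of potential triangles: C(137, 3) = 419220.
Each occurs with probability p³ ≈ (0.0376287)³ ≈ 5.32793436e-05.
By linearity: E[X] = C(137, 3)·p³ ≈ 419220 · 5.32793436e-05 ≈ 22.335766.
Since α = 2/3 < 1, p = c/n^{2/3} ≫ 1/n is above the triangle threshold p ~ 1/n. Asymptotically E[X] ~ (c³/6)·n^{3(1−α)} = (1³/6)·n^{1} → ∞; triangles are abundant w.h.p.

E[X] ≈ 22.335766; in regime p = Θ(1/n^{2/3}) E[X] diverges (above the triangle threshold p ~ 1/n).


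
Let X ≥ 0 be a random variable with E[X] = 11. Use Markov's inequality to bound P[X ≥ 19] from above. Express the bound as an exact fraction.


μ = E[X] = 11, a = 19.
Markov: P[X ≥ 19] ≤ μ/a = (11)/19 = 11/19.
Numerically: ≈ 0.579.
(Since a = 19 > μ = 11.000, the bound 11/19 is < 1 and informative.)

P[X ≥ 19] ≤ 11/19 ≈ 0.579.


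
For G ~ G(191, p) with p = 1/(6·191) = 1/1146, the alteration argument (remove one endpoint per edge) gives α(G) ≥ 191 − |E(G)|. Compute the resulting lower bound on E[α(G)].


E[|E(G)|] = C(191, 2)·p = 18145 · (1/1146) = 95/6.
E[α(G)] ≥ n − E[|E(G)|] = 191 − 95/6 = 1051/6.
Numerically: ≈ 175.1667.
(This is only a lower bound; the true E[α(G)] may be larger.)

E[α(G)] ≥ 1051/6 ≈ 175.1667.


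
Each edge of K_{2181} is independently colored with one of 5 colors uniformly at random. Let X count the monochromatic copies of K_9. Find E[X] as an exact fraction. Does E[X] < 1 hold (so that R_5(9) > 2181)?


E[X] = C(2181, 9) · 5^{1 − 36} = 3026635205263909847920400 · 5^{−35} = 3026635205263909847920400/2910383045673370361328125.
As a reduced fraction: E[X] = 121065408210556393916816/116415321826934814453125 ≈ 1.0399.
Is E[X] < 1? NO.
Since E[X] ≥ 1, the first-moment bound is inconclusive at n = 2181; it does NOT by itself certify R_5(9) > 2181.

E[X] = 121065408210556393916816/116415321826934814453125 ≈ 1.0399; E[X] ≥ 1; first-moment method inconclusive here.


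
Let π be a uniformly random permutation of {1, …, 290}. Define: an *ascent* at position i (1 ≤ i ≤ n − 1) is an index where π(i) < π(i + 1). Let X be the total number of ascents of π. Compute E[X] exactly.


Write X = Σ X_I over i = 1, …, 289, with X_I the indicator of one ascent.
There are 289 indicators.
For each fixed i, the pair (π(i), π(i+1)) is a uniformly random ordered pair of distinct values from {1, …, 290}; by symmetry P[π(i) < π(i+1)] = 1/2.
By linearity: E[X] = 289 · (1/2) = (290 − 1) · (1/2) = 289/2 ≈ 144.500000.

E[X] = 289/2 = 144.500000.


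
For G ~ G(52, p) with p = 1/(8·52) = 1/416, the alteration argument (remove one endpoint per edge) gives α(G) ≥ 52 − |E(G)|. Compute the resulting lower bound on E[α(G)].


E[|E(G)|] = C(52, 2)·p = 1326 · (1/416) = 51/16.
E[α(G)] ≥ n − E[|E(G)|] = 52 − 51/16 = 781/16.
Numerically: ≈ 48.812.
(This is only a lower bound; the true E[α(G)] may be larger.)

E[α(G)] ≥ 781/16 ≈ 48.812.


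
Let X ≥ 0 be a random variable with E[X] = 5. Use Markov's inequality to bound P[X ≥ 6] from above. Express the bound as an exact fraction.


μ = E[X] = 5, a = 6.
Markov: P[X ≥ 6] ≤ μ/a = (5)/6 = 5/6.
Numerically: ≈ 0.833333.
(Since a = 6 > μ = 5.000000, the bound 5/6 is < 1 and informative.)

P[X ≥ 6] ≤ 5/6 ≈ 0.833333.


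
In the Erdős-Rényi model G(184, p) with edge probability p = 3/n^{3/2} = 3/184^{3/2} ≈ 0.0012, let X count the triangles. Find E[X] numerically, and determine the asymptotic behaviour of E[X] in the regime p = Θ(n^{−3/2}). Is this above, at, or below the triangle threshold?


Number of potential triangles: C(184, 3) = 1021384.
Each occurs with probability p³ ≈ (0.0012)³ ≈ 1.73654e-09.
By linearity: E[X] = C(184, 3)·p³ ≈ 1021384 · 1.73654e-09 ≈ 0.002.
Since α = 3/2 > 1, p = c/n^{3/2} = o(1/n) is below the triangle threshold p ~ 1/n. Asymptotically E[X] ~ (c³/6)·n^{3(1−α)} = (3³/6)·n^{-1.5} → 0, so by Markov's inequality G has no triangles w.h.p.

E[X] ≈ 0.002; in regime p = Θ(1/n^{3/2}) E[X] tends to 0 (below the triangle threshold p ~ 1/n).


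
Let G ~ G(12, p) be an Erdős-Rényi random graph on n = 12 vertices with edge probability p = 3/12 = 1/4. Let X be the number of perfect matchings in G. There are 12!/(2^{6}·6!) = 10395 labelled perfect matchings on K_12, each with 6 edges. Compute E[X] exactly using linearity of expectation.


K_12 has 12!/(2^{6}·6!) = 10395 labelled perfect matchings.
For each such perfect matching H, let X_H = 1 if all 6 edges of H are present in G. Then P[X_H = 1] = p^{6} = (1/4)^{6} = 1/4096.
By linearity of expectation: E[X] = Σ_H E[X_H] = 10395 · p^{6} = 10395 · 1/4096 = 10395/4096.
Numerically: E[X] ≈ 2.54.

E[X] = 10395 · (1/4)^{6} = 10395/4096 ≈ 2.54.


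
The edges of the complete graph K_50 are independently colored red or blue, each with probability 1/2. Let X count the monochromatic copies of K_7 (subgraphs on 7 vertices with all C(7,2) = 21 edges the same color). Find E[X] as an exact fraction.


Let X = Σ_S X_S over the C(50, 7) = 99884400 subsets S of size 7, where X_S = 1 if the K_7 on S is monochromatic.
For a fixed S, the K_7 on S has C(7, 2) = 21 edges. P[all 21 edges red] = (1/2)^21, and likewise for blue, so P[monochromatic] = 2·(1/2)^21 = 2^{1 − 21} = 1/1048576.
By linearity of expectation: E[X] = C(50, 7) · 2^{1 − 21} = 99884400 · 1/1048576 = 6242775/65536.
Numerically: E[X] ≈ 95.257.

E[X] = C(50,7)·2^(1−C(7,2)) = 6242775/65536 ≈ 95.257.


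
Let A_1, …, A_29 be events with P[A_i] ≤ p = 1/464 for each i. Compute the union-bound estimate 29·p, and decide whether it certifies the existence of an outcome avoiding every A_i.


Union bound: P[∪_{i=1}^{29} A_i] ≤ Σ_i P[A_i] ≤ 29·p = 29·(1/464) = 1/16.
Numerically: 1/16 ≈ 0.06250.
Is 1/16 < 1? YES.
Since P[∪ A_i] ≤ 1/16 < 1, the complement has P[∩ A_i^c] ≥ 1 − 1/16 = 15/16 > 0, so some outcome avoids every A_i.

29·p = 1/16 ≈ 0.06250; existence CERTIFIED by the union bound.


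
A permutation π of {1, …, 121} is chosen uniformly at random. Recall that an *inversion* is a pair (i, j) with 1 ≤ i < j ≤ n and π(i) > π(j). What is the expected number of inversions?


Write X = Σ X_I over the C(121, 2) = 7260 pairs i < j, with X_I the indicator of one inversion.
There are 7260 indicators.
For each fixed pair i < j, the values π(i) and π(j) are two distinct elements of {1, …, 121} in uniformly random order; by symmetry P[π(i) > π(j)] = 1/2.
By linearity: E[X] = 7260 · (1/2) = C(121, 2) · (1/2) = 7260/2 = 3630 ≈ 3630.00000.

E[X] = 3630 = 3630.00000.


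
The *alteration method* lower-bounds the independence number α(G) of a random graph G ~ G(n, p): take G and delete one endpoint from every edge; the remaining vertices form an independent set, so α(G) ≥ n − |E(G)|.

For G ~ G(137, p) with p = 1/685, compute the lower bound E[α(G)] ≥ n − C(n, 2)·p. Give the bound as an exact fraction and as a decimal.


E[|E(G)|] = C(137, 2)·p = 9316 · (1/685) = 68/5.
E[α(G)] ≥ n − E[|E(G)|] = 137 − 68/5 = 617/5.
Numerically: ≈ 123.4000.
(This is only a lower bound; the true E[α(G)] may be larger.)

E[α(G)] ≥ 617/5 ≈ 123.4000.


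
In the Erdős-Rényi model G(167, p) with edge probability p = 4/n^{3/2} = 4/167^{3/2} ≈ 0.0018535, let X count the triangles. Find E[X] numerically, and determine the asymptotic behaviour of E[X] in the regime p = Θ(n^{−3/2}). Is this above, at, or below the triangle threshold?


Number of potential triangles: C(167, 3) = 762355.
Each occurs with probability p³ ≈ (0.0018535)³ ≈ 6.3673079e-09.
By linearity: E[X] = C(167, 3)·p³ ≈ 762355 · 6.3673079e-09 ≈ 0.00485.
Since α = 3/2 > 1, p = c/n^{3/2} = o(1/n) is below the triangle threshold p ~ 1/n. Asymptotically E[X] ~ (c³/6)·n^{3(1−α)} = (4³/6)·n^{-1.5} → 0, so by Markov's inequality G has no triangles w.h.p.

E[X] ≈ 0.00485; in regime p = Θ(1/n^{3/2}) E[X] tends to 0 (below the triangle threshold p ~ 1/n).


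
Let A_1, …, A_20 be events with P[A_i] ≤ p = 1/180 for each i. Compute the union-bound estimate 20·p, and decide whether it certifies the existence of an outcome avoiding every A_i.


Union bound: P[∪_{i=1}^{20} A_i] ≤ Σ_i P[A_i] ≤ 20·p = 20·(1/180) = 1/9.
Numerically: 1/9 ≈ 0.1111111.
Is 1/9 < 1? YES.
Since P[∪ A_i] ≤ 1/9 < 1, the complement has P[∩ A_i^c] ≥ 1 − 1/9 = 8/9 > 0, so some outcome avoids every A_i.

20·p = 1/9 ≈ 0.1111111; existence CERTIFIED by the union bound.


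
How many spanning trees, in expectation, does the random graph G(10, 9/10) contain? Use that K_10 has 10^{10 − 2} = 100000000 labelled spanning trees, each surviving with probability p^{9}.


K_10 has 10^{10 − 2} = 100000000 labelled spanning trees.
For each such spanning tree H, let X_H = 1 if all 9 edges of H are present in G. Then P[X_H = 1] = p^{9} = (9/10)^{9} = 387420489/1000000000.
By linearity: E[X] = Σ_H E[X_H] = 100000000 · p^{9} = 100000000 · 387420489/1000000000 = 387420489/10.
Numerically: E[X] ≈ 3.874e+07.

E[X] = 100000000 · (9/10)^{9} = 387420489/10 ≈ 3.874e+07.


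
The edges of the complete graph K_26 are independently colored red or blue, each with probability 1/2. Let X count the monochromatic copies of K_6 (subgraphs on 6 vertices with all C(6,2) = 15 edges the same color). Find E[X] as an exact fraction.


Let X = Σ_S X_S over the C(26, 6) = 230230 subsets S of size 6, where X_S = 1 if the K_6 on S is monochromatic.
For a fixed S, the K_6 on S has C(6, 2) = 15 edges. P[all 15 edges red] = (1/2)^15, and likewise for blue, so P[monochromatic] = 2·(1/2)^15 = 2^{1 − 15} = 1/16384.
By linearity of expectation: E[X] = C(26, 6) · 2^{1 − 15} = 230230 · 1/16384 = 115115/8192.
Numerically: E[X] ≈ 14.0521.

E[X] = C(26,6)·2^(1−C(6,2)) = 115115/8192 ≈ 14.0521.


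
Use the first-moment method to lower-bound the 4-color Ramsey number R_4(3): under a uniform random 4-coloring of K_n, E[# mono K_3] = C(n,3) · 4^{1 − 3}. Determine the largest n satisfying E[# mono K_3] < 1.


We need C(n, 3) · 4^{1 − 3} < 1, i.e. C(n, 3) < 4^{3 − 1} = 16.
Check values of n near the boundary:
  n = 3: C(3, 3) = 1; 1 < 16? YES
  n = 4: C(4, 3) = 4; 4 < 16? YES
  n = 5: C(5, 3) = 10; 10 < 16? YES
  n = 6: C(6, 3) = 20; 20 < 16? NO
  n = 7: C(7, 3) = 35; 35 < 16? NO
  n = 8: C(8, 3) = 56; 56 < 16? NO
The largest n with C(n, 3) < 16 is n = 5 (where E[X] = 5/8 ≈ 0.625000). Hence R_4(3) > 5, i.e. R_4(3) ≥ 6.

Largest n = 5; hence R_4(3) > 5.


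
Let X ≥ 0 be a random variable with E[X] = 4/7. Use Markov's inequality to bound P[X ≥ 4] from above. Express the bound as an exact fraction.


μ = E[X] = 4/7, a = 4.
Markov: P[X ≥ 4] ≤ μ/a = (4/7)/4 = 1/7.
Numerically: ≈ 0.142857.
(Since a = 4 > μ = 0.571429, the bound 1/7 is < 1 and informative.)

P[X ≥ 4] ≤ 1/7 ≈ 0.142857.


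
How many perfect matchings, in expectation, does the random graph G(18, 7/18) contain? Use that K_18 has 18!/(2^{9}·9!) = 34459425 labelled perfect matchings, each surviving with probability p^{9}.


K_18 has 18!/(2^{9}·9!) = 34459425 labelled perfect matchings.
For each such perfect matching H, let X_H = 1 if all 9 edges of H are present in G. Then P[X_H = 1] = p^{9} = (7/18)^{9} = 40353607/198359290368.
By linearity of expectation: E[X] = Σ_H E[X_H] = 34459425 · p^{9} = 34459425 · 40353607/198359290368 = 17167433257975/2448880128.
Numerically: E[X] ≈ 7010.3.

E[X] = 34459425 · (7/18)^{9} = 17167433257975/2448880128 ≈ 7010.3.


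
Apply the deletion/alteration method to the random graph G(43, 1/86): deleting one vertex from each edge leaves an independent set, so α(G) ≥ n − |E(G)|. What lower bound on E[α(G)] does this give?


E[|E(G)|] = C(43, 2)·p = 903 · (1/86) = 21/2.
E[α(G)] ≥ n − E[|E(G)|] = 43 − 21/2 = 65/2.
Numerically: ≈ 32.500.
(This is only a lower bound; the true E[α(G)] may be larger.)

E[α(G)] ≥ 65/2 ≈ 32.500.


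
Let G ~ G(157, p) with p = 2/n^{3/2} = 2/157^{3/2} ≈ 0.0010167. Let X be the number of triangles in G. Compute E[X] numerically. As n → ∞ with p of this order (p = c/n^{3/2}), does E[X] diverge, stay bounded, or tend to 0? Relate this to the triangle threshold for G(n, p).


Number of potential triangles: C(157, 3) = 632710.
Each occurs with probability p³ ≈ (0.0010167)³ ≈ 1.0508520e-09.
By linearity: E[X] = C(157, 3)·p³ ≈ 632710 · 1.0508520e-09 ≈ 0.00066.
Since α = 3/2 > 1, p = c/n^{3/2} = o(1/n) is below the triangle threshold p ~ 1/n. Asymptotically E[X] ~ (c³/6)·n^{3(1−α)} = (2³/6)·n^{-1.5} → 0, so by Markov's inequality G has no triangles w.h.p.

E[X] ≈ 0.00066; in regime p = Θ(1/n^{3/2}) E[X] tends to 0 (below the triangle threshold p ~ 1/n).


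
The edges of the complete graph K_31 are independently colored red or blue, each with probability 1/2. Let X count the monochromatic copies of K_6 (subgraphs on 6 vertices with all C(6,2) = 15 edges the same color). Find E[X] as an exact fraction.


Let X = Σ_S X_S over the C(31, 6) = 736281 subsets S of size 6, where X_S = 1 if the K_6 on S is monochromatic.
For a fixed S, the K_6 on S has C(6, 2) = 15 edges. P[all 15 edges red] = (1/2)^15, and likewise for blue, so P[monochromatic] = 2·(1/2)^15 = 2^{1 − 15} = 1/16384.
Summing: E[X] = C(31, 6) · 2^{1 − 15} = 736281 · 1/16384 = 736281/16384.
Numerically: E[X] ≈ 44.9390.

E[X] = C(31,6)·2^(1−C(6,2)) = 736281/16384 ≈ 44.9390.


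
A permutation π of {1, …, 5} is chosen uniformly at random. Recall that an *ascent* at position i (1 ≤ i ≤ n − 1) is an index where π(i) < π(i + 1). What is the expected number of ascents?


Write X = Σ X_I over i = 1, …, 4, with X_I the indicator of one ascent.
There are 4 indicators.
For each fixed i, the pair (π(i), π(i+1)) is a uniformly random ordered pair of distinct values from {1, …, 5}; by symmetry P[π(i) < π(i+1)] = 1/2.
By linearity: E[X] = 4 · (1/2) = (5 − 1) · (1/2) = 2 ≈ 2.00000.

E[X] = 2 = 2.00000.


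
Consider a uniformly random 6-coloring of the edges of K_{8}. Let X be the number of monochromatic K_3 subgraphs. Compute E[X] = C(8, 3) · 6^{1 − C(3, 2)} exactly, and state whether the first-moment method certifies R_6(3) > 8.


E[X] = C(8, 3) · 6^{1 − 3} = 56 · 6^{−2} = 56/36.
As a reduced fraction: E[X] = 14/9 ≈ 1.555556.
Is E[X] < 1? NO.
Since E[X] ≥ 1, the first-moment bound is inconclusive at n = 8; it does NOT by itself certify R_6(3) > 8.

E[X] = 14/9 ≈ 1.555556; E[X] ≥ 1; first-moment method inconclusive here.
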